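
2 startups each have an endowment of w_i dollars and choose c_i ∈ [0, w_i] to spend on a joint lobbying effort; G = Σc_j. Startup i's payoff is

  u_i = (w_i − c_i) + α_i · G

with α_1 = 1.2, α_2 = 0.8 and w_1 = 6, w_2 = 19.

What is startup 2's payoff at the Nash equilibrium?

23.8

∂u_i/∂c_i = α_i − 1, so startup i contributes w_i if α_i > 1, else 0.
α_i > 1 for i ∈ {1}; NE contributions (6, 0), G = 6.
u_2 = (19 − 0) + 0.8·6 = 23.8.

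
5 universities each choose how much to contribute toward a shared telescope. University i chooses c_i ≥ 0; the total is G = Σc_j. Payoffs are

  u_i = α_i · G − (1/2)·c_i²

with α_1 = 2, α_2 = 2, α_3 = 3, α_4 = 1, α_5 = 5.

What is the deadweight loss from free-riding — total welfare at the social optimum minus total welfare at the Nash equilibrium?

275

University i's FOC: ∂u_i/∂c_i = α_i − c_i = 0, so c_i* = α_i.
NE contributions = (2, 2, 3, 1, 5); G = 13.
W^NE = (Σα)·G − ½Σα_i² = 13² − ½·43 = 147.5.
Planner sets c_i = Σα_j = 13 for every i, so G^SO = 5·13 = 65.
W^SO = (Σα)·G^SO − ½·5·(Σα)² = (5/2)·13² = 422.5.
Deadweight loss = W^SO − W^NE = 275.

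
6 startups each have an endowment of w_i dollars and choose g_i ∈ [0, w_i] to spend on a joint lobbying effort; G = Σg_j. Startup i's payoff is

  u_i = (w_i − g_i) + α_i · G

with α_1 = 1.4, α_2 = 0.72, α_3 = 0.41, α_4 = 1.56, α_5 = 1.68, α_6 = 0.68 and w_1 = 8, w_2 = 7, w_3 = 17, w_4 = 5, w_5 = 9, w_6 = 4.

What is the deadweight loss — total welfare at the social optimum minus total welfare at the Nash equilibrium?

152.6

∂u_i/∂g_i = α_i − 1, so startup i contributes w_i if α_i > 1, else 0.
α_i > 1 for i ∈ {1, 4, 5}; NE contributions (8, 0, 0, 5, 9, 0), G = 22.
W^NE = Σw_i − G^NE + (Σα_i)·G^NE = 50 + 5.45·22 = 169.9.
Planner: ∂(Σu_j)/∂g_i = Σα_j − 1 = 5.45 > 0, so everyone contributes w_i; G^SO = 50, W^SO = 50 + 5.45·50 = 322.5.
Deadweight loss = 152.6.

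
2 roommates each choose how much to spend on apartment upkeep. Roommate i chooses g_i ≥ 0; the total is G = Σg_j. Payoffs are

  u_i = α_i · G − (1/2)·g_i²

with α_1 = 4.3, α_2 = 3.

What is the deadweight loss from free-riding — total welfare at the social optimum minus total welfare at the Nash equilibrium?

13.745

Roommate i's FOC: ∂u_i/∂g_i = α_i − g_i = 0, so g_i* = α_i.
NE contributions = (4.3, 3); G = 7.3.
W^NE = (Σα)·G − ½Σα_i² = 7.3² − ½·27.49 = 39.545.
Planner sets g_i = Σα_j = 7.3 for every i, so G^SO = 2·7.3 = 14.6.
W^SO = (Σα)·G^SO − ½·2·(Σα)² = (2/2)·7.3² = 53.29.
Deadweight loss = W^SO − W^NE = 13.745.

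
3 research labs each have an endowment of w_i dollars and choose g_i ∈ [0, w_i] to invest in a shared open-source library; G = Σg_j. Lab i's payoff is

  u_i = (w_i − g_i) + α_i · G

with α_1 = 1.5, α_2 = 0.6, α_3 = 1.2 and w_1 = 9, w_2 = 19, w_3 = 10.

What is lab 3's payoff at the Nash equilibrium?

22.8

∂u_i/∂g_i = α_i − 1, so lab i contributes w_i if α_i > 1, else 0.
α_i > 1 for i ∈ {1, 3}; NE contributions (9, 0, 10), G = 19.
u_3 = (10 − 10) + 1.2·19 = 22.8.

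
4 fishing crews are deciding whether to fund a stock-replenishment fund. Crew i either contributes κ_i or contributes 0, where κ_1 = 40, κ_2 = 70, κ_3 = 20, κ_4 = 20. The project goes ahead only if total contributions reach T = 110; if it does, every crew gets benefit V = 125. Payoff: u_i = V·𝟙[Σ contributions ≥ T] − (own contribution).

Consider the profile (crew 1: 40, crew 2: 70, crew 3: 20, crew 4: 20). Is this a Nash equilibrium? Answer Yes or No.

No

Total = 150 ≥ 110: provided.
Crew 1 (pledges 40, payoff 85): dropping to 0 → total 110, payoff 125. Profitable deviation.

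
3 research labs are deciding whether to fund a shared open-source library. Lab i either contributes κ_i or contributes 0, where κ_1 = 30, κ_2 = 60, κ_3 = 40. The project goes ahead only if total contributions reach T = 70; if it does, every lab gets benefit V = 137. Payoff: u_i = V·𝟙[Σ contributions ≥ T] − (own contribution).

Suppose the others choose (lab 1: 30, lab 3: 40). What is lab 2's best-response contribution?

Others' total = 70 ≥ 70; contributing adds cost 60 for no extra benefit.
Best response: 0.

0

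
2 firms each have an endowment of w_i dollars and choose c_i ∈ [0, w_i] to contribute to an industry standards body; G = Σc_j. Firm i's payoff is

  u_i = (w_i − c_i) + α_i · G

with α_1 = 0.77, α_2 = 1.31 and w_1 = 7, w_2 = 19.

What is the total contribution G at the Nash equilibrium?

19

∂u_i/∂c_i = α_i − 1, so firm i contributes w_i if α_i > 1, else 0.
α_i > 1 for i ∈ {2}; NE contributions (0, 19), G = 19.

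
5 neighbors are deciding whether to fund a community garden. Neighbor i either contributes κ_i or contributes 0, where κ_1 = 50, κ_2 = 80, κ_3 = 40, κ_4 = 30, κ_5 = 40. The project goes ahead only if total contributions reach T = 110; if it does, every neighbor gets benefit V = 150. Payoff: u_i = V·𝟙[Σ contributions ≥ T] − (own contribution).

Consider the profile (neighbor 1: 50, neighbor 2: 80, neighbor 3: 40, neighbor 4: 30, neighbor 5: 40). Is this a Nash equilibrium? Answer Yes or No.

No

Total = 240 ≥ 110: provided.
Neighbor 1 (pledges 50, payoff 100): dropping to 0 → total 190, payoff 150. Profitable deviation.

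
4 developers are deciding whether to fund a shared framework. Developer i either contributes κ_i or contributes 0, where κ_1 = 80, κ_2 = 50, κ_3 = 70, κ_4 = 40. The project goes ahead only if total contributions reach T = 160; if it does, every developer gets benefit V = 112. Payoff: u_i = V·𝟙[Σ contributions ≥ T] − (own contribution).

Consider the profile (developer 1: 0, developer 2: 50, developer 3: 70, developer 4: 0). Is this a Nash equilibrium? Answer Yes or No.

No

Total = 120 < 160: not provided.
Developer 1 (pledges 0, payoff 0): pledging 80 → total 200, payoff 32. Profitable deviation.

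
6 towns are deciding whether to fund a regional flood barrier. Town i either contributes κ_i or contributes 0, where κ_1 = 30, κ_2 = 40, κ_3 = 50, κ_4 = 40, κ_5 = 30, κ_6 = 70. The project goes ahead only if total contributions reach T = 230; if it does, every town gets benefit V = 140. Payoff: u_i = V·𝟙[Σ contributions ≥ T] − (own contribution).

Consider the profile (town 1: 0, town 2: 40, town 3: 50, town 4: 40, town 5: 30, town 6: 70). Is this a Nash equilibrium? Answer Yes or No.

Total = 230 ≥ 230: provided.
Town 1 (pledges 0, payoff 140): pledging 30 → total 260, payoff 110. No gain.
Town 2 (pledges 40, payoff 100): dropping to 0 → total 190, payoff 0. No gain.
Town 3 (pledges 50, payoff 90): dropping to 0 → total 180, payoff 0. No gain.
Town 4 (pledges 40, payoff 100): dropping to 0 → total 190, payoff 0. No gain.
Town 5 (pledges 30, payoff 110): dropping to 0 → total 200, payoff 0. No gain.
Town 6 (pledges 70, payoff 70): dropping to 0 → total 160, payoff 0. No gain.

Yes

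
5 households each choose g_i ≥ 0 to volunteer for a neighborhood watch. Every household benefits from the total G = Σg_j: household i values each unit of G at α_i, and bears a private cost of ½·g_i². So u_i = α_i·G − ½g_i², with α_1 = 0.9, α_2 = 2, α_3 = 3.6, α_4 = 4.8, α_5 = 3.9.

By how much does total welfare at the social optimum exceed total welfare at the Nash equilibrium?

374.57

Household i's FOC: ∂u_i/∂g_i = α_i − g_i = 0, so g_i* = α_i.
NE contributions = (0.9, 2, 3.6, 4.8, 3.9); G = 15.2.
W^NE = (Σα)·G − ½Σα_i² = 15.2² − ½·56.02 = 203.03.
Planner sets g_i = Σα_j = 15.2 for every i, so G^SO = 5·15.2 = 76.
W^SO = (Σα)·G^SO − ½·5·(Σα)² = (5/2)·15.2² = 577.6.
Deadweight loss = W^SO − W^NE = 374.57.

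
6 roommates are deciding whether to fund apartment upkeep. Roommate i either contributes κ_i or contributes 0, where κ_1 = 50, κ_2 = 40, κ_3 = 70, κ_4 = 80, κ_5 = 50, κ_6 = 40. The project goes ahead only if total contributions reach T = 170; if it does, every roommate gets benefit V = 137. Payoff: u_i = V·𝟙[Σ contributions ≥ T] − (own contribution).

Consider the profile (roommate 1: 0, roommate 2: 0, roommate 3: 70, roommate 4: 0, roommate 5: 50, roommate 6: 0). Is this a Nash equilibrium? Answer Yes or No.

Total = 120 < 170: not provided.
Roommate 1 (pledges 0, payoff 0): pledging 50 → total 170, payoff 87. Profitable deviation.

No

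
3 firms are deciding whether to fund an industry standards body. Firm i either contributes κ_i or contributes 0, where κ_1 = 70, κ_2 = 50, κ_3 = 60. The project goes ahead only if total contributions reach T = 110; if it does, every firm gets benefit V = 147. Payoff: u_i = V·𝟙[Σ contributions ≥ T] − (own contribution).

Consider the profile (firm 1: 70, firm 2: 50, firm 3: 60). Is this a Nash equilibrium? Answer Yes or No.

No

Total = 180 ≥ 110: provided.
Firm 1 (pledges 70, payoff 77): dropping to 0 → total 110, payoff 147. Profitable deviation.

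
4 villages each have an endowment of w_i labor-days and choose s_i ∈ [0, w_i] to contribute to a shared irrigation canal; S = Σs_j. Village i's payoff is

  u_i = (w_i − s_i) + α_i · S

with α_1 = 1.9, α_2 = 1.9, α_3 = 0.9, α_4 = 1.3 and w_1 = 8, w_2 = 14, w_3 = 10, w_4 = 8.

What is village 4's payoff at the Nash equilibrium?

39

∂u_i/∂s_i = α_i − 1, so village i contributes w_i if α_i > 1, else 0.
α_i > 1 for i ∈ {1, 2, 4}; NE contributions (8, 14, 0, 8), S = 30.
u_4 = (8 − 8) + 1.3·30 = 39.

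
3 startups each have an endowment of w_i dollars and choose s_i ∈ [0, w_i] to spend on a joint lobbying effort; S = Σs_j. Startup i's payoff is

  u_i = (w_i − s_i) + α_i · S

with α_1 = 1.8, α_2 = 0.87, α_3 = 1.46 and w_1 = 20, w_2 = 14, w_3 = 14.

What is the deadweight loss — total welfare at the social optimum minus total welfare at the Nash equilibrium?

43.82

∂u_i/∂s_i = α_i − 1, so startup i contributes w_i if α_i > 1, else 0.
α_i > 1 for i ∈ {1, 3}; NE contributions (20, 0, 14), S = 34.
W^NE = Σw_i − S^NE + (Σα_i)·S^NE = 48 + 3.13·34 = 154.42.
Planner: ∂(Σu_j)/∂s_i = Σα_j − 1 = 3.13 > 0, so everyone contributes w_i; S^SO = 48, W^SO = 48 + 3.13·48 = 198.24.
Deadweight loss = 43.82.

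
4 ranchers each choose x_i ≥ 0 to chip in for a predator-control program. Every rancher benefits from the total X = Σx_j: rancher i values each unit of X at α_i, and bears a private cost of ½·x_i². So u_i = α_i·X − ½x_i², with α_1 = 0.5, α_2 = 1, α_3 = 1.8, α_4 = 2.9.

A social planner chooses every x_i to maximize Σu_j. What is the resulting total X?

Planner FOC: ∂(Σu_j)/∂x_i = (Σα_j) − x_i = 0, so x_i^SO = Σα_j = 6.2 for every i; X^SO = 24.8.

24.8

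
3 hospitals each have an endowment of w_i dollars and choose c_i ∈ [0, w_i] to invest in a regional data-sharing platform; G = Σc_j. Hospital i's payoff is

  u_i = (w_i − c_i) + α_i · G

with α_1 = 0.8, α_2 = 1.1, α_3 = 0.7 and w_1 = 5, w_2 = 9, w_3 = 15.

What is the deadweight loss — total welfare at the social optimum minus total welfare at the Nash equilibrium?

∂u_i/∂c_i = α_i − 1, so hospital i contributes w_i if α_i > 1, else 0.
α_i > 1 for i ∈ {2}; NE contributions (0, 9, 0), G = 9.
W^NE = Σw_i − G^NE + (Σα_i)·G^NE = 29 + 1.6·9 = 43.4.
Planner: ∂(Σu_j)/∂c_i = Σα_j − 1 = 1.6 > 0, so everyone contributes w_i; G^SO = 29, W^SO = 29 + 1.6·29 = 75.4.
Deadweight loss = 32.

32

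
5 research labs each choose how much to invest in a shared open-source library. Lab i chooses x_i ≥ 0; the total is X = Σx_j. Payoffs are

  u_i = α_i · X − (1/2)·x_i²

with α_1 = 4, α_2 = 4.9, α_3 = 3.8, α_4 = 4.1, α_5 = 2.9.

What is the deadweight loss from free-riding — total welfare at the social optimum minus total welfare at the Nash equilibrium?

621.97

Lab i's FOC: ∂u_i/∂x_i = α_i − x_i = 0, so x_i* = α_i.
NE contributions = (4, 4.9, 3.8, 4.1, 2.9); X = 19.7.
W^NE = (Σα)·X − ½Σα_i² = 19.7² − ½·79.67 = 348.255.
Planner sets x_i = Σα_j = 19.7 for every i, so X^SO = 5·19.7 = 98.5.
W^SO = (Σα)·X^SO − ½·5·(Σα)² = (5/2)·19.7² = 970.225.
Deadweight loss = W^SO − W^NE = 621.97.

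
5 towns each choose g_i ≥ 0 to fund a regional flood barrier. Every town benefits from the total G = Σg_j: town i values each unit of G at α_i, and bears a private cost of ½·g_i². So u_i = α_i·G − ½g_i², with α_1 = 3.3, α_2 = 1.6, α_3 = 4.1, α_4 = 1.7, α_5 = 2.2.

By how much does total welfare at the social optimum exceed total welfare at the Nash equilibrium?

Town i's FOC: ∂u_i/∂g_i = α_i − g_i = 0, so g_i* = α_i.
NE contributions = (3.3, 1.6, 4.1, 1.7, 2.2); G = 12.9.
W^NE = (Σα)·G − ½Σα_i² = 12.9² − ½·37.99 = 147.415.
Planner sets g_i = Σα_j = 12.9 for every i, so G^SO = 5·12.9 = 64.5.
W^SO = (Σα)·G^SO − ½·5·(Σα)² = (5/2)·12.9² = 416.025.
Deadweight loss = W^SO − W^NE = 268.61.

268.61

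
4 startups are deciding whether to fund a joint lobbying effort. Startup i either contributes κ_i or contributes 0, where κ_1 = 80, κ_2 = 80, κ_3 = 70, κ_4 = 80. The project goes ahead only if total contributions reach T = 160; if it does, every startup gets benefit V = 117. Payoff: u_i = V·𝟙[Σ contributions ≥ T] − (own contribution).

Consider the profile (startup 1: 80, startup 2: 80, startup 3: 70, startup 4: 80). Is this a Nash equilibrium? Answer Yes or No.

No

Total = 310 ≥ 160: provided.
Startup 1 (pledges 80, payoff 37): dropping to 0 → total 230, payoff 117. Profitable deviation.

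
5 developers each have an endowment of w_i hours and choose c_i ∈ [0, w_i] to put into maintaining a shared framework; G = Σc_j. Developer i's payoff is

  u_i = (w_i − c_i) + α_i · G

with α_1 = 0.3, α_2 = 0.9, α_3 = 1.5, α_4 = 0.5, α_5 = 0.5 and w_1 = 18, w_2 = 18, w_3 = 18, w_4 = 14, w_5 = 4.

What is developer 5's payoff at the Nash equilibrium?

∂u_i/∂c_i = α_i − 1, so developer i contributes w_i if α_i > 1, else 0.
α_i > 1 for i ∈ {3}; NE contributions (0, 0, 18, 0, 0), G = 18.
u_5 = (4 − 0) + 0.5·18 = 13.

13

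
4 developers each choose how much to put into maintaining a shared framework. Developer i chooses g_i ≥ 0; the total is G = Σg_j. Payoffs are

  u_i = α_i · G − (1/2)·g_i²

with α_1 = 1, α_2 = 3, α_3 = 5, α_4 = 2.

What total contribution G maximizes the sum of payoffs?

Planner FOC: ∂(Σu_j)/∂g_i = (Σα_j) − g_i = 0, so g_i^SO = Σα_j = 11 for every i; G^SO = 44.

44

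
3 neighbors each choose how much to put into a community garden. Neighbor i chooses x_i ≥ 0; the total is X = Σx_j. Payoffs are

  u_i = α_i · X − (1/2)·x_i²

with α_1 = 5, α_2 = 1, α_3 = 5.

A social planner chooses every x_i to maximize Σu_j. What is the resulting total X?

33

Planner FOC: ∂(Σu_j)/∂x_i = (Σα_j) − x_i = 0, so x_i^SO = Σα_j = 11 for every i; X^SO = 33.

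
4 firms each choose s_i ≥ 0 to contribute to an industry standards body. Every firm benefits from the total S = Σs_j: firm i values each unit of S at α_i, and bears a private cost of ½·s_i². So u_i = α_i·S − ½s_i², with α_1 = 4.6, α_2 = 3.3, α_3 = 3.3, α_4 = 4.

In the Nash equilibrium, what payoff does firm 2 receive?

Firm i's FOC: ∂u_i/∂s_i = α_i − s_i = 0, so s_i* = α_i.
NE contributions = (4.6, 3.3, 3.3, 4); S = 15.2.
u_2 = α_2·S − ½·(s_2)² = 3.3·15.2 − ½·3.3² = 44.715.

44.715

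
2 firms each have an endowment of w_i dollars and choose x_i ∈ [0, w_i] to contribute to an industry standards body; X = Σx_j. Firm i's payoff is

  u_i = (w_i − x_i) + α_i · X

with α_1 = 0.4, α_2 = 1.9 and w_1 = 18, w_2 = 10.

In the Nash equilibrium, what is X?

10

∂u_i/∂x_i = α_i − 1, so firm i contributes w_i if α_i > 1, else 0.
α_i > 1 for i ∈ {2}; NE contributions (0, 10), X = 10.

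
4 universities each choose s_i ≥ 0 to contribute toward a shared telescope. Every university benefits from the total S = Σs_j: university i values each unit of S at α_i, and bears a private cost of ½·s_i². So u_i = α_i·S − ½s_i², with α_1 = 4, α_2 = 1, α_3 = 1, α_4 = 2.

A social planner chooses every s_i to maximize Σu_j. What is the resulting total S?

Planner FOC: ∂(Σu_j)/∂s_i = (Σα_j) − s_i = 0, so s_i^SO = Σα_j = 8 for every i; S^SO = 32.

32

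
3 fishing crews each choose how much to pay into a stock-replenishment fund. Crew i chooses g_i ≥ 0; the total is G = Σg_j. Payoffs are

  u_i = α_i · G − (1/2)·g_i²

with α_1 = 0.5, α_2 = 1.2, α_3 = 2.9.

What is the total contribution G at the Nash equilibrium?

Crew i's FOC: ∂u_i/∂g_i = α_i − g_i = 0, so g_i* = α_i.
NE contributions = (0.5, 1.2, 2.9); G = 4.6.

4.6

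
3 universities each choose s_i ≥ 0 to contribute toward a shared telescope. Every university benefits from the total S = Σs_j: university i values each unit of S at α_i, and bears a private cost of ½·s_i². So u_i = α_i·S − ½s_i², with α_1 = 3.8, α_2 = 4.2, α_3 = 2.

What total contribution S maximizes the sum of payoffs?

Planner FOC: ∂(Σu_j)/∂s_i = (Σα_j) − s_i = 0, so s_i^SO = Σα_j = 10 for every i; S^SO = 30.

30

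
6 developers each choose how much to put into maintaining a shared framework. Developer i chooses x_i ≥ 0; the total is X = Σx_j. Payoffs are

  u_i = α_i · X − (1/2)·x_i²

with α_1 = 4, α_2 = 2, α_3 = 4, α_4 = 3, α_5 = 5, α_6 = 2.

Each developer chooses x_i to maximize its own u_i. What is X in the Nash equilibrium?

Developer i's FOC: ∂u_i/∂x_i = α_i − x_i = 0, so x_i* = α_i.
NE contributions = (4, 2, 4, 3, 5, 2); X = 20.

20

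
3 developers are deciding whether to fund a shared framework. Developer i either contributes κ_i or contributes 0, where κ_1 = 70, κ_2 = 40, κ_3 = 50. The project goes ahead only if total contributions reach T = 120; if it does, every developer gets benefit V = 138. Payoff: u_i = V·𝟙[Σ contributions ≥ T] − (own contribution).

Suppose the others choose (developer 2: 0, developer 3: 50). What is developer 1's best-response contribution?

70

Others' total = 50. Contributing 70 brings total to 120 ≥ 120: gain V − κ_1 = 68.
Best response: 70.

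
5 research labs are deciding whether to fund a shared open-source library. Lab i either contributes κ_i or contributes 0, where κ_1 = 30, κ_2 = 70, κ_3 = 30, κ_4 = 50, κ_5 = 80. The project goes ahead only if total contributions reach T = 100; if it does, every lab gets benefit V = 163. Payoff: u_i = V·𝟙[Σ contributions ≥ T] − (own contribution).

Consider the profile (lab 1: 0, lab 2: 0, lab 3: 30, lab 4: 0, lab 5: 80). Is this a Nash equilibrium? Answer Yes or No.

Yes

Total = 110 ≥ 100: provided.
Lab 1 (pledges 0, payoff 163): pledging 30 → total 140, payoff 133. No gain.
Lab 2 (pledges 0, payoff 163): pledging 70 → total 180, payoff 93. No gain.
Lab 3 (pledges 30, payoff 133): dropping to 0 → total 80, payoff 0. No gain.
Lab 4 (pledges 0, payoff 163): pledging 50 → total 160, payoff 113. No gain.
Lab 5 (pledges 80, payoff 83): dropping to 0 → total 30, payoff 0. No gain.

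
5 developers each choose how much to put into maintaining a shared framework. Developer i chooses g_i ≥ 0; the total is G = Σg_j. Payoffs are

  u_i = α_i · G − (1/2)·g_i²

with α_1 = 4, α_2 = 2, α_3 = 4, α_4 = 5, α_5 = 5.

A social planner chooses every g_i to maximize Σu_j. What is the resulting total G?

100

Planner FOC: ∂(Σu_j)/∂g_i = (Σα_j) − g_i = 0, so g_i^SO = Σα_j = 20 for every i; G^SO = 100.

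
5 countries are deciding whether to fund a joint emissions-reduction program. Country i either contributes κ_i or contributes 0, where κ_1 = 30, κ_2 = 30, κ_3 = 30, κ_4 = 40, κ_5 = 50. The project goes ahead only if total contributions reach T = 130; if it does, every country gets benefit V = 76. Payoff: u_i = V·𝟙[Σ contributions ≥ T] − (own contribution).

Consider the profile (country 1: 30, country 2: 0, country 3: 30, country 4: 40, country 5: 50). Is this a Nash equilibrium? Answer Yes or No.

Yes

Total = 150 ≥ 130: provided.
Country 1 (pledges 30, payoff 46): dropping to 0 → total 120, payoff 0. No gain.
Country 2 (pledges 0, payoff 76): pledging 30 → total 180, payoff 46. No gain.
Country 3 (pledges 30, payoff 46): dropping to 0 → total 120, payoff 0. No gain.
Country 4 (pledges 40, payoff 36): dropping to 0 → total 110, payoff 0. No gain.
Country 5 (pledges 50, payoff 26): dropping to 0 → total 100, payoff 0. No gain.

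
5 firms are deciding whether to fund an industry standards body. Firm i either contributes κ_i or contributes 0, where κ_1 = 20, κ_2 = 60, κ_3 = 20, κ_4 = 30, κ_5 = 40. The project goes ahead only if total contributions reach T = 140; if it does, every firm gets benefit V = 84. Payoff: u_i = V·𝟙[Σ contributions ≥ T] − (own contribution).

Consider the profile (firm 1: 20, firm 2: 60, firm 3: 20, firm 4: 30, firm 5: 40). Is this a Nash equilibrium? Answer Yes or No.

No

Total = 170 ≥ 140: provided.
Firm 1 (pledges 20, payoff 64): dropping to 0 → total 150, payoff 84. Profitable deviation.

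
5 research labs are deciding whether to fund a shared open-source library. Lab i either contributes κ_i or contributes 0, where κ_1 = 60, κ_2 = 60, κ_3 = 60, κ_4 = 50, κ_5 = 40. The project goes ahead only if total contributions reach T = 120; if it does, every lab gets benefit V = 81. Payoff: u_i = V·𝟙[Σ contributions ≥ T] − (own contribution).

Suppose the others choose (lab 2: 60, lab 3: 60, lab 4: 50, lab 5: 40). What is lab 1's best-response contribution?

Others' total = 210 ≥ 120; contributing adds cost 60 for no extra benefit.
Best response: 0.

0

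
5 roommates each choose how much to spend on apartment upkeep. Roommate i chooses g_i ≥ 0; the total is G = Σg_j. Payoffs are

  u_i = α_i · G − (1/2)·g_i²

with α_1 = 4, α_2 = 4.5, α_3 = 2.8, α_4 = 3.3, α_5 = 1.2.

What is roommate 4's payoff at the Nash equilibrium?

Roommate i's FOC: ∂u_i/∂g_i = α_i − g_i = 0, so g_i* = α_i.
NE contributions = (4, 4.5, 2.8, 3.3, 1.2); G = 15.8.
u_4 = α_4·G − ½·(g_4)² = 3.3·15.8 − ½·3.3² = 46.695.

46.695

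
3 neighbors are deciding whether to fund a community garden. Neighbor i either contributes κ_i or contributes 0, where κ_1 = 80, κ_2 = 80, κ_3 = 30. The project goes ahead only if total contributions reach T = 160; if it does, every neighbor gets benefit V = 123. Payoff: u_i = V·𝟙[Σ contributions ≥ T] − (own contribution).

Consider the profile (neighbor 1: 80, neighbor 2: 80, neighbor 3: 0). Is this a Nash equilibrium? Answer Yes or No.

Yes

Total = 160 ≥ 160: provided.
Neighbor 1 (pledges 80, payoff 43): dropping to 0 → total 80, payoff 0. No gain.
Neighbor 2 (pledges 80, payoff 43): dropping to 0 → total 80, payoff 0. No gain.
Neighbor 3 (pledges 0, payoff 123): pledging 30 → total 190, payoff 93. No gain.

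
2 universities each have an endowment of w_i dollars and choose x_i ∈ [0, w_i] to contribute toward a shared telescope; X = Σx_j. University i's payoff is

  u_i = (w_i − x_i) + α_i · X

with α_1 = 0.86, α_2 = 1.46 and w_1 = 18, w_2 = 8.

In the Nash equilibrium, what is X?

8

∂u_i/∂x_i = α_i − 1, so university i contributes w_i if α_i > 1, else 0.
α_i > 1 for i ∈ {2}; NE contributions (0, 8), X = 8.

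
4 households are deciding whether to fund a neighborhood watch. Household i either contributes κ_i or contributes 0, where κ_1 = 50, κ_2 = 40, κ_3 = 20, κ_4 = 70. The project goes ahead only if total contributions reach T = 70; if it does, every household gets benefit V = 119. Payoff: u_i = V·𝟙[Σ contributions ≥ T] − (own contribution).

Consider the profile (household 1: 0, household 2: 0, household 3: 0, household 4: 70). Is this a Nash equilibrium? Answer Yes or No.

Yes

Total = 70 ≥ 70: provided.
Household 1 (pledges 0, payoff 119): pledging 50 → total 120, payoff 69. No gain.
Household 2 (pledges 0, payoff 119): pledging 40 → total 110, payoff 79. No gain.
Household 3 (pledges 0, payoff 119): pledging 20 → total 90, payoff 99. No gain.
Household 4 (pledges 70, payoff 49): dropping to 0 → total 0, payoff 0. No gain.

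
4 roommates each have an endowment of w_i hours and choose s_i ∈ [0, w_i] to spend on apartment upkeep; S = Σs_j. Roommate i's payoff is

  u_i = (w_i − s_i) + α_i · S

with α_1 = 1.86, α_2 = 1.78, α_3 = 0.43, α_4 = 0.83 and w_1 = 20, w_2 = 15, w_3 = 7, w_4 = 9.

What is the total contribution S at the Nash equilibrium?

∂u_i/∂s_i = α_i − 1, so roommate i contributes w_i if α_i > 1, else 0.
α_i > 1 for i ∈ {1, 2}; NE contributions (20, 15, 0, 0), S = 35.

35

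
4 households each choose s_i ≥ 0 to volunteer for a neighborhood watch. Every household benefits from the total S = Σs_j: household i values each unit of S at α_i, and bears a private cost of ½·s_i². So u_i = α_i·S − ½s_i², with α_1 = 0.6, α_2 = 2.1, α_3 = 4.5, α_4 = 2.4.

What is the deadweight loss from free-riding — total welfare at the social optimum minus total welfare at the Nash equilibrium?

107.55

Household i's FOC: ∂u_i/∂s_i = α_i − s_i = 0, so s_i* = α_i.
NE contributions = (0.6, 2.1, 4.5, 2.4); S = 9.6.
W^NE = (Σα)·S − ½Σα_i² = 9.6² − ½·30.78 = 76.77.
Planner sets s_i = Σα_j = 9.6 for every i, so S^SO = 4·9.6 = 38.4.
W^SO = (Σα)·S^SO − ½·4·(Σα)² = (4/2)·9.6² = 184.32.
Deadweight loss = W^SO − W^NE = 107.55.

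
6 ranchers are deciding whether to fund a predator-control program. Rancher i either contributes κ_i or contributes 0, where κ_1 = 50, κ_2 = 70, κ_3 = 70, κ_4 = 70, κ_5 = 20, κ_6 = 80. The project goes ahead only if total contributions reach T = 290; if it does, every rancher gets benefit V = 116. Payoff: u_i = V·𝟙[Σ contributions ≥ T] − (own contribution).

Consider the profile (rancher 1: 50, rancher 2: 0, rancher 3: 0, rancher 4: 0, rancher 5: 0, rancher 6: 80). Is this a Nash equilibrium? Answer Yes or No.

No

Total = 130 < 290: not provided.
Rancher 1 (pledges 50, payoff -50): dropping to 0 → total 80, payoff 0. Profitable deviation.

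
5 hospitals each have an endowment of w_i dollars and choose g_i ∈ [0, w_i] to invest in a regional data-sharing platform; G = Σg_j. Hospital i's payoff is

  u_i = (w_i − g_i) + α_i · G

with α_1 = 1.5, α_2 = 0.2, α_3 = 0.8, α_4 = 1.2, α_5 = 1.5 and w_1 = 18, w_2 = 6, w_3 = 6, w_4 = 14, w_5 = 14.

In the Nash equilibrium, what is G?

46

∂u_i/∂g_i = α_i − 1, so hospital i contributes w_i if α_i > 1, else 0.
α_i > 1 for i ∈ {1, 4, 5}; NE contributions (18, 0, 0, 14, 14), G = 46.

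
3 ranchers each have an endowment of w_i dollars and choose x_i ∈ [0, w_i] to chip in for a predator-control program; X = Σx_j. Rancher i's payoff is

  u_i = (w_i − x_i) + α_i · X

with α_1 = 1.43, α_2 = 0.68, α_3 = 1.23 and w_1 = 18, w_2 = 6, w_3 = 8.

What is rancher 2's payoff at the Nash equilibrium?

23.68

∂u_i/∂x_i = α_i − 1, so rancher i contributes w_i if α_i > 1, else 0.
α_i > 1 for i ∈ {1, 3}; NE contributions (18, 0, 8), X = 26.
u_2 = (6 − 0) + 0.68·26 = 23.68.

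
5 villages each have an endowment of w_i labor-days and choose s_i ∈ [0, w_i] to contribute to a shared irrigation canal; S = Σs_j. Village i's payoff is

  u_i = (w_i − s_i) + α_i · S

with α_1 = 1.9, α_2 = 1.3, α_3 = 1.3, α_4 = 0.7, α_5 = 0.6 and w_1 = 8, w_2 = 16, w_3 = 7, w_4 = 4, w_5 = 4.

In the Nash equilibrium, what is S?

31

∂u_i/∂s_i = α_i − 1, so village i contributes w_i if α_i > 1, else 0.
α_i > 1 for i ∈ {1, 2, 3}; NE contributions (8, 16, 7, 0, 0), S = 31.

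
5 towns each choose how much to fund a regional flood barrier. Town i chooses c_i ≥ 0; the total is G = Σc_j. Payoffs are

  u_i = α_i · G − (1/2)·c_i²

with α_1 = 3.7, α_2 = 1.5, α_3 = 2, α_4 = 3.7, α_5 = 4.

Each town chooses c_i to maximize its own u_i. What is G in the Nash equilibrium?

14.9

Town i's FOC: ∂u_i/∂c_i = α_i − c_i = 0, so c_i* = α_i.
NE contributions = (3.7, 1.5, 2, 3.7, 4); G = 14.9.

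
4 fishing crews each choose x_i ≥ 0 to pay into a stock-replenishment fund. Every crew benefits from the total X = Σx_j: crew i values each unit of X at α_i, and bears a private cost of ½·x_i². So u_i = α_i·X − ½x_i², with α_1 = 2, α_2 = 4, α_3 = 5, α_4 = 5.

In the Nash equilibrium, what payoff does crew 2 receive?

Crew i's FOC: ∂u_i/∂x_i = α_i − x_i = 0, so x_i* = α_i.
NE contributions = (2, 4, 5, 5); X = 16.
u_2 = α_2·X − ½·(x_2)² = 4·16 − ½·4² = 56.

56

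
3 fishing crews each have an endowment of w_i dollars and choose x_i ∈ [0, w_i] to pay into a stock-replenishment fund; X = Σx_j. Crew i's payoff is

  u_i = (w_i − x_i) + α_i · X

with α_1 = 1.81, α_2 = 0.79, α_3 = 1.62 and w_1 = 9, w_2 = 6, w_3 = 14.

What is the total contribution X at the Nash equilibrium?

23

∂u_i/∂x_i = α_i − 1, so crew i contributes w_i if α_i > 1, else 0.
α_i > 1 for i ∈ {1, 3}; NE contributions (9, 0, 14), X = 23.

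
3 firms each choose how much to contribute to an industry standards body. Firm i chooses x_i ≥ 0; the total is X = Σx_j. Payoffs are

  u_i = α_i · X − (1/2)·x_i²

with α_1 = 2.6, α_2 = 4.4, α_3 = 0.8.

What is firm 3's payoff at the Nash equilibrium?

5.92

Firm i's FOC: ∂u_i/∂x_i = α_i − x_i = 0, so x_i* = α_i.
NE contributions = (2.6, 4.4, 0.8); X = 7.8.
u_3 = α_3·X − ½·(x_3)² = 0.8·7.8 − ½·0.8² = 5.92.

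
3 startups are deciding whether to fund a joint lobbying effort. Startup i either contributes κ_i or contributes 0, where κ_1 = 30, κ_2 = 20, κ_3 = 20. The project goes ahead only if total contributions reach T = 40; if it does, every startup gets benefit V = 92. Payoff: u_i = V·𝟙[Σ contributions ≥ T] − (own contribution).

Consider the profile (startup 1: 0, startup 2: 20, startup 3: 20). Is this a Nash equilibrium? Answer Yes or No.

Total = 40 ≥ 40: provided.
Startup 1 (pledges 0, payoff 92): pledging 30 → total 70, payoff 62. No gain.
Startup 2 (pledges 20, payoff 72): dropping to 0 → total 20, payoff 0. No gain.
Startup 3 (pledges 20, payoff 72): dropping to 0 → total 20, payoff 0. No gain.

Yes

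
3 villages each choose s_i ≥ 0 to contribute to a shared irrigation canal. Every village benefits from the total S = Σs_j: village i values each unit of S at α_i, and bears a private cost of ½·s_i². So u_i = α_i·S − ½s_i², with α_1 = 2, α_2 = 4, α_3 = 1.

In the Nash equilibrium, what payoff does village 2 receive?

20

Village i's FOC: ∂u_i/∂s_i = α_i − s_i = 0, so s_i* = α_i.
NE contributions = (2, 4, 1); S = 7.
u_2 = α_2·S − ½·(s_2)² = 4·7 − ½·4² = 20.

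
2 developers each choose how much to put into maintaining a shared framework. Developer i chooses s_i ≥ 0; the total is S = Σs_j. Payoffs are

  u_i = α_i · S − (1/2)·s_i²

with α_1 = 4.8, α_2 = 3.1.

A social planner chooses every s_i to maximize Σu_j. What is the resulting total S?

Planner FOC: ∂(Σu_j)/∂s_i = (Σα_j) − s_i = 0, so s_i^SO = Σα_j = 7.9 for every i; S^SO = 15.8.

15.8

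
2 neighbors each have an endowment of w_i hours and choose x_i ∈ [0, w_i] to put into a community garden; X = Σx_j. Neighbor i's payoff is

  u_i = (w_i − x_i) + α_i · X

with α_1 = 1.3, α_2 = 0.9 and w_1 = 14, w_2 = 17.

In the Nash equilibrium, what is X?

∂u_i/∂x_i = α_i − 1, so neighbor i contributes w_i if α_i > 1, else 0.
α_i > 1 for i ∈ {1}; NE contributions (14, 0), X = 14.

14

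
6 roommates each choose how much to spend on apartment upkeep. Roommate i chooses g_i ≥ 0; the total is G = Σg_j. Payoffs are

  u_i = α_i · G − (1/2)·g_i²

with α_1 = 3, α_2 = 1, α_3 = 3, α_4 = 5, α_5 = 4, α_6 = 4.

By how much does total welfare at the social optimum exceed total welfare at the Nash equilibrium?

838

Roommate i's FOC: ∂u_i/∂g_i = α_i − g_i = 0, so g_i* = α_i.
NE contributions = (3, 1, 3, 5, 4, 4); G = 20.
W^NE = (Σα)·G − ½Σα_i² = 20² − ½·76 = 362.
Planner sets g_i = Σα_j = 20 for every i, so G^SO = 6·20 = 120.
W^SO = (Σα)·G^SO − ½·6·(Σα)² = (6/2)·20² = 1200.
Deadweight loss = W^SO − W^NE = 838.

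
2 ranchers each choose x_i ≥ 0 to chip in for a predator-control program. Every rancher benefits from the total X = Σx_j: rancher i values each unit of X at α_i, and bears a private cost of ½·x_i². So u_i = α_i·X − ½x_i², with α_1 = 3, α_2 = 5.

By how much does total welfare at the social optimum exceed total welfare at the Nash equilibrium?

Rancher i's FOC: ∂u_i/∂x_i = α_i − x_i = 0, so x_i* = α_i.
NE contributions = (3, 5); X = 8.
W^NE = (Σα)·X − ½Σα_i² = 8² − ½·34 = 47.
Planner sets x_i = Σα_j = 8 for every i, so X^SO = 2·8 = 16.
W^SO = (Σα)·X^SO − ½·2·(Σα)² = (2/2)·8² = 64.
Deadweight loss = W^SO − W^NE = 17.

17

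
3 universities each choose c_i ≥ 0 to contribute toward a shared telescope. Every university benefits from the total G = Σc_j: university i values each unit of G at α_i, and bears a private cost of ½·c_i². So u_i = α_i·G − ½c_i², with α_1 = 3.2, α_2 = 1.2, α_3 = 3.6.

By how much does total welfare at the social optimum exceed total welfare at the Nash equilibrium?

University i's FOC: ∂u_i/∂c_i = α_i − c_i = 0, so c_i* = α_i.
NE contributions = (3.2, 1.2, 3.6); G = 8.
W^NE = (Σα)·G − ½Σα_i² = 8² − ½·24.64 = 51.68.
Planner sets c_i = Σα_j = 8 for every i, so G^SO = 3·8 = 24.
W^SO = (Σα)·G^SO − ½·3·(Σα)² = (3/2)·8² = 96.
Deadweight loss = W^SO − W^NE = 44.32.

44.32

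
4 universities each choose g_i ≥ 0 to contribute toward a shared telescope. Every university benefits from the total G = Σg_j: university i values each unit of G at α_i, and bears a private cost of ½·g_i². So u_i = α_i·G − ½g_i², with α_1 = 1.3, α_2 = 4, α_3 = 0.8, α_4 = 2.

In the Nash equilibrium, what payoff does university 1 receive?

9.685

University i's FOC: ∂u_i/∂g_i = α_i − g_i = 0, so g_i* = α_i.
NE contributions = (1.3, 4, 0.8, 2); G = 8.1.
u_1 = α_1·G − ½·(g_1)² = 1.3·8.1 − ½·1.3² = 9.685.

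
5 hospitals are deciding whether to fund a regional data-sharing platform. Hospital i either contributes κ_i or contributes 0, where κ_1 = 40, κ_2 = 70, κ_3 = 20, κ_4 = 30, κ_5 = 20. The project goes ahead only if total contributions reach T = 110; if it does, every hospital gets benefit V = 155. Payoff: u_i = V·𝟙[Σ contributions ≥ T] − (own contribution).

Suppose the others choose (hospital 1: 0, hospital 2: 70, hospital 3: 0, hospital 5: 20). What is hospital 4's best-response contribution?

30

Others' total = 90. Contributing 30 brings total to 120 ≥ 110: gain V − κ_4 = 125.
Best response: 30.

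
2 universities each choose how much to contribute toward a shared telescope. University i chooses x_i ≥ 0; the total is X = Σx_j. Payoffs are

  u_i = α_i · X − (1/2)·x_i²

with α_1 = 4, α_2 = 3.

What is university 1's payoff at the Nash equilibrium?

University i's FOC: ∂u_i/∂x_i = α_i − x_i = 0, so x_i* = α_i.
NE contributions = (4, 3); X = 7.
u_1 = α_1·X − ½·(x_1)² = 4·7 − ½·4² = 20.

20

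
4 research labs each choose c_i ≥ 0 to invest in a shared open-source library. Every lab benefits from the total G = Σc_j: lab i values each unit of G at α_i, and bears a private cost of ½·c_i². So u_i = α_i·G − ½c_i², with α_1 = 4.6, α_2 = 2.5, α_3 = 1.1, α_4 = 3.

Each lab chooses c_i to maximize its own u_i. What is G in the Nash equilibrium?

11.2

Lab i's FOC: ∂u_i/∂c_i = α_i − c_i = 0, so c_i* = α_i.
NE contributions = (4.6, 2.5, 1.1, 3); G = 11.2.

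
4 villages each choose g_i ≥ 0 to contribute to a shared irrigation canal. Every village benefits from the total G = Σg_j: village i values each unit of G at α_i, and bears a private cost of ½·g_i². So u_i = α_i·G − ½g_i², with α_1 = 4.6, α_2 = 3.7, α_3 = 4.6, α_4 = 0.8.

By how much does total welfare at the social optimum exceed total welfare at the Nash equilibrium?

216.015

Village i's FOC: ∂u_i/∂g_i = α_i − g_i = 0, so g_i* = α_i.
NE contributions = (4.6, 3.7, 4.6, 0.8); G = 13.7.
W^NE = (Σα)·G − ½Σα_i² = 13.7² − ½·56.65 = 159.365.
Planner sets g_i = Σα_j = 13.7 for every i, so G^SO = 4·13.7 = 54.8.
W^SO = (Σα)·G^SO − ½·4·(Σα)² = (4/2)·13.7² = 375.38.
Deadweight loss = W^SO − W^NE = 216.015.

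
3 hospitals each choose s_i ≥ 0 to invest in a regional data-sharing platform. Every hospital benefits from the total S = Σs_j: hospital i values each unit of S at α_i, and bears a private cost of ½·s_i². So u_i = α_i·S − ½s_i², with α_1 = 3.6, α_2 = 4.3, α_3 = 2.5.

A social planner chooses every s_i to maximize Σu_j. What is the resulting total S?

31.2

Planner FOC: ∂(Σu_j)/∂s_i = (Σα_j) − s_i = 0, so s_i^SO = Σα_j = 10.4 for every i; S^SO = 31.2.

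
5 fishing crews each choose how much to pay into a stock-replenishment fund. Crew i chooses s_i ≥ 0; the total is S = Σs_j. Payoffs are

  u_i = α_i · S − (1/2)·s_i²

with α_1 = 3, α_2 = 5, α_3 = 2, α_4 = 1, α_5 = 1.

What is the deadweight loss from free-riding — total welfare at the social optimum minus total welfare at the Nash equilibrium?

236

Crew i's FOC: ∂u_i/∂s_i = α_i − s_i = 0, so s_i* = α_i.
NE contributions = (3, 5, 2, 1, 1); S = 12.
W^NE = (Σα)·S − ½Σα_i² = 12² − ½·40 = 124.
Planner sets s_i = Σα_j = 12 for every i, so S^SO = 5·12 = 60.
W^SO = (Σα)·S^SO − ½·5·(Σα)² = (5/2)·12² = 360.
Deadweight loss = W^SO − W^NE = 236.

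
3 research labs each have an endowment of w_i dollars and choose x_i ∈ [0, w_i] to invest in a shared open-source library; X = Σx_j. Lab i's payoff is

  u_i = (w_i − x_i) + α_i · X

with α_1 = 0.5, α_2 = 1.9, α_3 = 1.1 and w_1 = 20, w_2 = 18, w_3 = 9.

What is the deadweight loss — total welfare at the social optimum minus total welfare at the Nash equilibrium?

∂u_i/∂x_i = α_i − 1, so lab i contributes w_i if α_i > 1, else 0.
α_i > 1 for i ∈ {2, 3}; NE contributions (0, 18, 9), X = 27.
W^NE = Σw_i − X^NE + (Σα_i)·X^NE = 47 + 2.5·27 = 114.5.
Planner: ∂(Σu_j)/∂x_i = Σα_j − 1 = 2.5 > 0, so everyone contributes w_i; X^SO = 47, W^SO = 47 + 2.5·47 = 164.5.
Deadweight loss = 50.

50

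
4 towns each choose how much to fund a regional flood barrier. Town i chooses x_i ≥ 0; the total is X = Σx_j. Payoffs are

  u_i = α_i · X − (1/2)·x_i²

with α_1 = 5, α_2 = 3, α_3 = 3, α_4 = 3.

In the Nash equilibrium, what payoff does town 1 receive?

Town i's FOC: ∂u_i/∂x_i = α_i − x_i = 0, so x_i* = α_i.
NE contributions = (5, 3, 3, 3); X = 14.
u_1 = α_1·X − ½·(x_1)² = 5·14 − ½·5² = 57.5.

57.5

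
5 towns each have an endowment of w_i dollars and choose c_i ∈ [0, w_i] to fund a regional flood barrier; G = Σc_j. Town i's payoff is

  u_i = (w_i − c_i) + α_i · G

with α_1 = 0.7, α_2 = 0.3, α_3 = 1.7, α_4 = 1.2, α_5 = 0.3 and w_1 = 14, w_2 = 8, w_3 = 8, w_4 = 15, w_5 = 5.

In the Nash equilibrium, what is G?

23

∂u_i/∂c_i = α_i − 1, so town i contributes w_i if α_i > 1, else 0.
α_i > 1 for i ∈ {3, 4}; NE contributions (0, 0, 8, 15, 0), G = 23.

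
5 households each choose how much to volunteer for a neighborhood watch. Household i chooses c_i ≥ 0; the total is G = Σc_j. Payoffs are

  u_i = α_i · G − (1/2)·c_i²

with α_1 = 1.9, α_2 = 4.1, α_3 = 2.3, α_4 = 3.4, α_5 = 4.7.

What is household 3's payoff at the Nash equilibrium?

35.075

Household i's FOC: ∂u_i/∂c_i = α_i − c_i = 0, so c_i* = α_i.
NE contributions = (1.9, 4.1, 2.3, 3.4, 4.7); G = 16.4.
u_3 = α_3·G − ½·(c_3)² = 2.3·16.4 − ½·2.3² = 35.075.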